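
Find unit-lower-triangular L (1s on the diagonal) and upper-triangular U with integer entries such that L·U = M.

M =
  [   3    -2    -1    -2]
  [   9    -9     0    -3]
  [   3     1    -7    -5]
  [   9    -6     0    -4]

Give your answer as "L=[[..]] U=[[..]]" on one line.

  r1 -= 3·r0 → [0,-3,3,3]
  r2 -= 1·r0 → [0,3,-6,-3]
  r3 -= 3·r0 → [0,0,3,2]
  r2 -= -1·r1 → [0,0,-3,0]
  r3 -= 0·r1 → [0,0,3,2]
  r3 -= -1·r2 → [0,0,0,2]

L=[[1,0,0,0],[3,1,0,0],[1,-1,1,0],[3,0,-1,1]] U=[[3,-2,-1,-2],[0,-3,3,3],[0,0,-3,0],[0,0,0,2]]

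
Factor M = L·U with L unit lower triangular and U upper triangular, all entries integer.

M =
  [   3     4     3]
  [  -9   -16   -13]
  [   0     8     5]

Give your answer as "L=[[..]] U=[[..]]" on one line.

L=[[1,0,0],[-3,1,0],[0,-2,1]] U=[[3,4,3],[0,-4,-4],[0,0,-3]]

  r1 -= -3·r0 → [0,-4,-4]
  r2 -= 0·r0 → [0,8,5]
  r2 -= -2·r1 → [0,0,-3]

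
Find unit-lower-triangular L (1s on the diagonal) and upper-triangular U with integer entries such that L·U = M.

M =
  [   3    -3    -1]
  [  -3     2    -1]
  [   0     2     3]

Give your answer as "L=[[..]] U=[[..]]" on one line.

L=[[1,0,0],[-1,1,0],[0,-2,1]] U=[[3,-3,-1],[0,-1,-2],[0,0,-1]]

  row1 -= -1·row0 → [0,-1,-2]
  row2 -= 0·row0 → [0,2,3]
  row2 -= -2·row1 → [0,0,-1]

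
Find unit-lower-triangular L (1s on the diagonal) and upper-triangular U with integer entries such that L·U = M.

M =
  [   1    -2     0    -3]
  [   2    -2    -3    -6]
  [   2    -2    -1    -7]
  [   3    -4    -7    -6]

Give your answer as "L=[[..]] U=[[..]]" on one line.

L=[[1,0,0,0],[2,1,0,0],[2,1,1,0],[3,1,-2,1]] U=[[1,-2,0,-3],[0,2,-3,0],[0,0,2,-1],[0,0,0,1]]

  r1 -= 2·r0 → [0,2,-3,0]
  r2 -= 2·r0 → [0,2,-1,-1]
  r3 -= 3·r0 → [0,2,-7,3]
  r2 -= 1·r1 → [0,0,2,-1]
  r3 -= 1·r1 → [0,0,-4,3]
  r3 -= -2·r2 → [0,0,0,1]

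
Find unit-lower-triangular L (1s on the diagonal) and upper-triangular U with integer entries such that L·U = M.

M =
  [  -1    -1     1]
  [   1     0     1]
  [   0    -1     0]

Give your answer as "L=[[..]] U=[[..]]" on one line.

L=[[1,0,0],[-1,1,0],[0,1,1]] U=[[-1,-1,1],[0,-1,2],[0,0,-2]]

  R1 -= -1·R0 → [0,-1,2]
  R2 -= 0·R0 → [0,-1,0]
  R2 -= 1·R1 → [0,0,-2]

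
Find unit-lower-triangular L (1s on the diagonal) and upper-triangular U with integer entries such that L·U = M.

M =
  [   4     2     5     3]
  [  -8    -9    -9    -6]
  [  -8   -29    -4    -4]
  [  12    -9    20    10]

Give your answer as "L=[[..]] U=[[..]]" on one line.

  row1 -= -2·row0 → [0,-5,1,0]
  row2 -= -2·row0 → [0,-25,6,2]
  row3 -= 3·row0 → [0,-15,5,1]
  row2 -= 5·row1 → [0,0,1,2]
  row3 -= 3·row1 → [0,0,2,1]
  row3 -= 2·row2 → [0,0,0,-3]

L=[[1,0,0,0],[-2,1,0,0],[-2,5,1,0],[3,3,2,1]] U=[[4,2,5,3],[0,-5,1,0],[0,0,1,2],[0,0,0,-3]]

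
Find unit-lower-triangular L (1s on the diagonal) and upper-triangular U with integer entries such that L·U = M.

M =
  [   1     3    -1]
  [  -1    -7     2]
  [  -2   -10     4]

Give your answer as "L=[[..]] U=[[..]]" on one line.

L=[[1,0,0],[-1,1,0],[-2,1,1]] U=[[1,3,-1],[0,-4,1],[0,0,1]]

  R1 -= -1·R0 → [0,-4,1]
  R2 -= -2·R0 → [0,-4,2]
  R2 -= 1·R1 → [0,0,1]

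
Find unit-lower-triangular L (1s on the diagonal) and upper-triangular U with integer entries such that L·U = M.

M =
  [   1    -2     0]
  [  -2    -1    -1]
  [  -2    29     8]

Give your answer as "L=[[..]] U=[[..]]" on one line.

L=[[1,0,0],[-2,1,0],[-2,-5,1]] U=[[1,-2,0],[0,-5,-1],[0,0,3]]

  row1 -= -2·row0 → [0,-5,-1]
  row2 -= -2·row0 → [0,25,8]
  row2 -= -5·row1 → [0,0,3]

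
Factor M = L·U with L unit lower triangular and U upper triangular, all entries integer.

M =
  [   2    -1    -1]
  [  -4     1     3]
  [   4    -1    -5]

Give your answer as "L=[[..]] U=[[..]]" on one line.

  R1 -= -2·R0 → [0,-1,1]
  R2 -= 2·R0 → [0,1,-3]
  R2 -= -1·R1 → [0,0,-2]

L=[[1,0,0],[-2,1,0],[2,-1,1]] U=[[2,-1,-1],[0,-1,1],[0,0,-2]]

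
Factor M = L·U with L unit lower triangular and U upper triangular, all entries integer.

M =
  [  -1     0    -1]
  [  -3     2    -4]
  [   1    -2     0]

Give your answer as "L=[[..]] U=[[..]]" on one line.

L=[[1,0,0],[3,1,0],[-1,-1,1]] U=[[-1,0,-1],[0,2,-1],[0,0,-2]]

  r1 -= 3·r0 → [0,2,-1]
  r2 -= -1·r0 → [0,-2,-1]
  r2 -= -1·r1 → [0,0,-2]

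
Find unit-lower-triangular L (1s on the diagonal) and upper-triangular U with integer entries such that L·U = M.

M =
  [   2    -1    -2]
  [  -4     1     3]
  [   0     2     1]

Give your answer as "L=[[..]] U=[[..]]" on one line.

L=[[1,0,0],[-2,1,0],[0,-2,1]] U=[[2,-1,-2],[0,-1,-1],[0,0,-1]]

  row1 -= -2·row0 → [0,-1,-1]
  row2 -= 0·row0 → [0,2,1]
  row2 -= -2·row1 → [0,0,-1]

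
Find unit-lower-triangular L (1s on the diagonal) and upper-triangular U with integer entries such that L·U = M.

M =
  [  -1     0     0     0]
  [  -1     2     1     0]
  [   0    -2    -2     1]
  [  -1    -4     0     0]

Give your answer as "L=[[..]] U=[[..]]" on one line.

L=[[1,0,0,0],[1,1,0,0],[0,-1,1,0],[1,-2,-2,1]] U=[[-1,0,0,0],[0,2,1,0],[0,0,-1,1],[0,0,0,2]]

  r1 -= 1·r0 → [0,2,1,0]
  r2 -= 0·r0 → [0,-2,-2,1]
  r3 -= 1·r0 → [0,-4,0,0]
  r2 -= -1·r1 → [0,0,-1,1]
  r3 -= -2·r1 → [0,0,2,0]
  r3 -= -2·r2 → [0,0,0,2]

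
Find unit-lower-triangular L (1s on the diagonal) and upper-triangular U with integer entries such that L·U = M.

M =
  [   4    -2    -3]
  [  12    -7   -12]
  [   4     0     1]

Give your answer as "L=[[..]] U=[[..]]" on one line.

  r1 -= 3·r0 → [0,-1,-3]
  r2 -= 1·r0 → [0,2,4]
  r2 -= -2·r1 → [0,0,-2]

L=[[1,0,0],[3,1,0],[1,-2,1]] U=[[4,-2,-3],[0,-1,-3],[0,0,-2]]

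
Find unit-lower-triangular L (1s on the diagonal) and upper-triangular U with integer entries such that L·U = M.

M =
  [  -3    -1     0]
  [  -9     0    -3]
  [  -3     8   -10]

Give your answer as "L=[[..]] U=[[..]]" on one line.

  R1 -= 3·R0 → [0,3,-3]
  R2 -= 1·R0 → [0,9,-10]
  R2 -= 3·R1 → [0,0,-1]

L=[[1,0,0],[3,1,0],[1,3,1]] U=[[-3,-1,0],[0,3,-3],[0,0,-1]]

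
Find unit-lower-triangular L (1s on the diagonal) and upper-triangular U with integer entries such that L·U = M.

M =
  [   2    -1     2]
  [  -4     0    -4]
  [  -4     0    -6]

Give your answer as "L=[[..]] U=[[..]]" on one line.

  R1 -= -2·R0 → [0,-2,0]
  R2 -= -2·R0 → [0,-2,-2]
  R2 -= 1·R1 → [0,0,-2]

L=[[1,0,0],[-2,1,0],[-2,1,1]] U=[[2,-1,2],[0,-2,0],[0,0,-2]]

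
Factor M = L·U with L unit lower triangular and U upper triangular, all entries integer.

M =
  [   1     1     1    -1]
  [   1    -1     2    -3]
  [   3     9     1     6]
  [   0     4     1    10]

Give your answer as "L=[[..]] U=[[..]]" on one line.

L=[[1,0,0,0],[1,1,0,0],[3,-3,1,0],[0,-2,3,1]] U=[[1,1,1,-1],[0,-2,1,-2],[0,0,1,3],[0,0,0,-3]]

  row1 -= 1·row0 → [0,-2,1,-2]
  row2 -= 3·row0 → [0,6,-2,9]
  row3 -= 0·row0 → [0,4,1,10]
  row2 -= -3·row1 → [0,0,1,3]
  row3 -= -2·row1 → [0,0,3,6]
  row3 -= 3·row2 → [0,0,0,-3]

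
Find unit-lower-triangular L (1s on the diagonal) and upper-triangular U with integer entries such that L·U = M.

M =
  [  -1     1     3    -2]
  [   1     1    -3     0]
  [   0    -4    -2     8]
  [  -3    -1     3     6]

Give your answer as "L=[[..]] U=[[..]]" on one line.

  r1 -= -1·r0 → [0,2,0,-2]
  r2 -= 0·r0 → [0,-4,-2,8]
  r3 -= 3·r0 → [0,-4,-6,12]
  r2 -= -2·r1 → [0,0,-2,4]
  r3 -= -2·r1 → [0,0,-6,8]
  r3 -= 3·r2 → [0,0,0,-4]

L=[[1,0,0,0],[-1,1,0,0],[0,-2,1,0],[3,-2,3,1]] U=[[-1,1,3,-2],[0,2,0,-2],[0,0,-2,4],[0,0,0,-4]]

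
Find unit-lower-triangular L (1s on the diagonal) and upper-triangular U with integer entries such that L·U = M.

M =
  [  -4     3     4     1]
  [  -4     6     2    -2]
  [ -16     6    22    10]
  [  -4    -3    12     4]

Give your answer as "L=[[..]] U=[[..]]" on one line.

  r1 -= 1·r0 → [0,3,-2,-3]
  r2 -= 4·r0 → [0,-6,6,6]
  r3 -= 1·r0 → [0,-6,8,3]
  r2 -= -2·r1 → [0,0,2,0]
  r3 -= -2·r1 → [0,0,4,-3]
  r3 -= 2·r2 → [0,0,0,-3]

L=[[1,0,0,0],[1,1,0,0],[4,-2,1,0],[1,-2,2,1]] U=[[-4,3,4,1],[0,3,-2,-3],[0,0,2,0],[0,0,0,-3]]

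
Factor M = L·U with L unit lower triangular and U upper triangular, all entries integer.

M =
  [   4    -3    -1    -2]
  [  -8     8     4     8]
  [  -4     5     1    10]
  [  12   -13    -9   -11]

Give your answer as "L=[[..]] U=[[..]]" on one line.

L=[[1,0,0,0],[-2,1,0,0],[-1,1,1,0],[3,-2,1,1]] U=[[4,-3,-1,-2],[0,2,2,4],[0,0,-2,4],[0,0,0,-1]]

  row1 -= -2·row0 → [0,2,2,4]
  row2 -= -1·row0 → [0,2,0,8]
  row3 -= 3·row0 → [0,-4,-6,-5]
  row2 -= 1·row1 → [0,0,-2,4]
  row3 -= -2·row1 → [0,0,-2,3]
  row3 -= 1·row2 → [0,0,0,-1]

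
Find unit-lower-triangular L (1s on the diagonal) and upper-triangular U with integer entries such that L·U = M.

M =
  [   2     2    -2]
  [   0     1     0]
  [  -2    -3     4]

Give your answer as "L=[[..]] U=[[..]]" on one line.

L=[[1,0,0],[0,1,0],[-1,-1,1]] U=[[2,2,-2],[0,1,0],[0,0,2]]

  row1 -= 0·row0 → [0,1,0]
  row2 -= -1·row0 → [0,-1,2]
  row2 -= -1·row1 → [0,0,2]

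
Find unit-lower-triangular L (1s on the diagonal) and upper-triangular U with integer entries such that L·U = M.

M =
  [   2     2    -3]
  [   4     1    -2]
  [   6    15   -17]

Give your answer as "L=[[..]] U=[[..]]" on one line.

  R1 -= 2·R0 → [0,-3,4]
  R2 -= 3·R0 → [0,9,-8]
  R2 -= -3·R1 → [0,0,4]

L=[[1,0,0],[2,1,0],[3,-3,1]] U=[[2,2,-3],[0,-3,4],[0,0,4]]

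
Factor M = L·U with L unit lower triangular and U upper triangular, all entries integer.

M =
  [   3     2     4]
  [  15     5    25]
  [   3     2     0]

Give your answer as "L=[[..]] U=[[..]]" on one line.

  row1 -= 5·row0 → [0,-5,5]
  row2 -= 1·row0 → [0,0,-4]
  row2 -= 0·row1 → [0,0,-4]

L=[[1,0,0],[5,1,0],[1,0,1]] U=[[3,2,4],[0,-5,5],[0,0,-4]]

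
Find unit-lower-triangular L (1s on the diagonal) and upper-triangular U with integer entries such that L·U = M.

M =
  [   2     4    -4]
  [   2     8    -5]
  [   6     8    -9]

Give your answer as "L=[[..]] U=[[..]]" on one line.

L=[[1,0,0],[1,1,0],[3,-1,1]] U=[[2,4,-4],[0,4,-1],[0,0,2]]

  row1 -= 1·row0 → [0,4,-1]
  row2 -= 3·row0 → [0,-4,3]
  row2 -= -1·row1 → [0,0,2]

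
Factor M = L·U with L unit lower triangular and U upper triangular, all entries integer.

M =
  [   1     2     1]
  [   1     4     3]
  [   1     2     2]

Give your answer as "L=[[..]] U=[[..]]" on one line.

L=[[1,0,0],[1,1,0],[1,0,1]] U=[[1,2,1],[0,2,2],[0,0,1]]

  r1 -= 1·r0 → [0,2,2]
  r2 -= 1·r0 → [0,0,1]
  r2 -= 0·r1 → [0,0,1]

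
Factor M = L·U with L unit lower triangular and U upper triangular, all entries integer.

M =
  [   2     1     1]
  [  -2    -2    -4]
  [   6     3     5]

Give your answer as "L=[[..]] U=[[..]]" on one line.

  r1 -= -1·r0 → [0,-1,-3]
  r2 -= 3·r0 → [0,0,2]
  r2 -= 0·r1 → [0,0,2]

L=[[1,0,0],[-1,1,0],[3,0,1]] U=[[2,1,1],[0,-1,-3],[0,0,2]]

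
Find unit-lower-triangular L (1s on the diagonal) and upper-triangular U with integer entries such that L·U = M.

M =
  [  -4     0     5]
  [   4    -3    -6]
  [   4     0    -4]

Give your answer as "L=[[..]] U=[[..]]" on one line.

  row1 -= -1·row0 → [0,-3,-1]
  row2 -= -1·row0 → [0,0,1]
  row2 -= 0·row1 → [0,0,1]

L=[[1,0,0],[-1,1,0],[-1,0,1]] U=[[-4,0,5],[0,-3,-1],[0,0,1]]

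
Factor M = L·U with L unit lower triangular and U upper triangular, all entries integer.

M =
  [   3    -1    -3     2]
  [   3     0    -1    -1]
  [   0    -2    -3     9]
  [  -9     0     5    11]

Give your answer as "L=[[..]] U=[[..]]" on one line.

  R1 -= 1·R0 → [0,1,2,-3]
  R2 -= 0·R0 → [0,-2,-3,9]
  R3 -= -3·R0 → [0,-3,-4,17]
  R2 -= -2·R1 → [0,0,1,3]
  R3 -= -3·R1 → [0,0,2,8]
  R3 -= 2·R2 → [0,0,0,2]

L=[[1,0,0,0],[1,1,0,0],[0,-2,1,0],[-3,-3,2,1]] U=[[3,-1,-3,2],[0,1,2,-3],[0,0,1,3],[0,0,0,2]]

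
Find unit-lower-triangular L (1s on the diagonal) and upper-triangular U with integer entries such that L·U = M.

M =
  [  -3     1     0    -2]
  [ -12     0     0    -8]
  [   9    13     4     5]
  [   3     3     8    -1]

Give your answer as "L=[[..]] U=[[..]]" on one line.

  row1 -= 4·row0 → [0,-4,0,0]
  row2 -= -3·row0 → [0,16,4,-1]
  row3 -= -1·row0 → [0,4,8,-3]
  row2 -= -4·row1 → [0,0,4,-1]
  row3 -= -1·row1 → [0,0,8,-3]
  row3 -= 2·row2 → [0,0,0,-1]

L=[[1,0,0,0],[4,1,0,0],[-3,-4,1,0],[-1,-1,2,1]] U=[[-3,1,0,-2],[0,-4,0,0],[0,0,4,-1],[0,0,0,-1]]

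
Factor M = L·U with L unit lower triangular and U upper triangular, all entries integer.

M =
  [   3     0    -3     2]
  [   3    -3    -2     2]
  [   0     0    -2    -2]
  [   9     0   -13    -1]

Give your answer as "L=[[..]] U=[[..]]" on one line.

L=[[1,0,0,0],[1,1,0,0],[0,0,1,0],[3,0,2,1]] U=[[3,0,-3,2],[0,-3,1,0],[0,0,-2,-2],[0,0,0,-3]]

  R1 -= 1·R0 → [0,-3,1,0]
  R2 -= 0·R0 → [0,0,-2,-2]
  R3 -= 3·R0 → [0,0,-4,-7]
  R2 -= 0·R1 → [0,0,-2,-2]
  R3 -= 0·R1 → [0,0,-4,-7]
  R3 -= 2·R2 → [0,0,0,-3]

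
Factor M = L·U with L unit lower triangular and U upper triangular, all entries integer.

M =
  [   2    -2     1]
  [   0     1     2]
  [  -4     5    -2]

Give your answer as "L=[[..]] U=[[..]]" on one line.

L=[[1,0,0],[0,1,0],[-2,1,1]] U=[[2,-2,1],[0,1,2],[0,0,-2]]

  R1 -= 0·R0 → [0,1,2]
  R2 -= -2·R0 → [0,1,0]
  R2 -= 1·R1 → [0,0,-2]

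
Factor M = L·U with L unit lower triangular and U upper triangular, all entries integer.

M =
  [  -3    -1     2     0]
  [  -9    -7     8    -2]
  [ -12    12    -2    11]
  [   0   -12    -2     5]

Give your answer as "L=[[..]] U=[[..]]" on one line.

L=[[1,0,0,0],[3,1,0,0],[4,-4,1,0],[0,3,4,1]] U=[[-3,-1,2,0],[0,-4,2,-2],[0,0,-2,3],[0,0,0,-1]]

  r1 -= 3·r0 → [0,-4,2,-2]
  r2 -= 4·r0 → [0,16,-10,11]
  r3 -= 0·r0 → [0,-12,-2,5]
  r2 -= -4·r1 → [0,0,-2,3]
  r3 -= 3·r1 → [0,0,-8,11]
  r3 -= 4·r2 → [0,0,0,-1]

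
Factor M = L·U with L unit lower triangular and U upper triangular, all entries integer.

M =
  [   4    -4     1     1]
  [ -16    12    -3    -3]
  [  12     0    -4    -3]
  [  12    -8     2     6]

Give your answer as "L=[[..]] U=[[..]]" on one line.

L=[[1,0,0,0],[-4,1,0,0],[3,-3,1,0],[3,-1,0,1]] U=[[4,-4,1,1],[0,-4,1,1],[0,0,-4,-3],[0,0,0,4]]

  row1 -= -4·row0 → [0,-4,1,1]
  row2 -= 3·row0 → [0,12,-7,-6]
  row3 -= 3·row0 → [0,4,-1,3]
  row2 -= -3·row1 → [0,0,-4,-3]
  row3 -= -1·row1 → [0,0,0,4]
  row3 -= 0·row2 → [0,0,0,4]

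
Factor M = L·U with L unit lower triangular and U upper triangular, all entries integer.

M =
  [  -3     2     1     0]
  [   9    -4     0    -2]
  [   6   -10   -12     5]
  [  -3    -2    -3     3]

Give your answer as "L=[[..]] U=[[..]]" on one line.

  r1 -= -3·r0 → [0,2,3,-2]
  r2 -= -2·r0 → [0,-6,-10,5]
  r3 -= 1·r0 → [0,-4,-4,3]
  r2 -= -3·r1 → [0,0,-1,-1]
  r3 -= -2·r1 → [0,0,2,-1]
  r3 -= -2·r2 → [0,0,0,-3]

L=[[1,0,0,0],[-3,1,0,0],[-2,-3,1,0],[1,-2,-2,1]] U=[[-3,2,1,0],[0,2,3,-2],[0,0,-1,-1],[0,0,0,-3]]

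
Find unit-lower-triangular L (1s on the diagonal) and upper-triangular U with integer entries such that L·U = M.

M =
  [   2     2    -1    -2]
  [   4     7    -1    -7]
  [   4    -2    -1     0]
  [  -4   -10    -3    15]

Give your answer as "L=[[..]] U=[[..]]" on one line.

  row1 -= 2·row0 → [0,3,1,-3]
  row2 -= 2·row0 → [0,-6,1,4]
  row3 -= -2·row0 → [0,-6,-5,11]
  row2 -= -2·row1 → [0,0,3,-2]
  row3 -= -2·row1 → [0,0,-3,5]
  row3 -= -1·row2 → [0,0,0,3]

L=[[1,0,0,0],[2,1,0,0],[2,-2,1,0],[-2,-2,-1,1]] U=[[2,2,-1,-2],[0,3,1,-3],[0,0,3,-2],[0,0,0,3]]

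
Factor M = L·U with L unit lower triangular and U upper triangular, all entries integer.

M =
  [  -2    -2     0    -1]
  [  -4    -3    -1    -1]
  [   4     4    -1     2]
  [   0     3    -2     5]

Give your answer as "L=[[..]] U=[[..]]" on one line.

  row1 -= 2·row0 → [0,1,-1,1]
  row2 -= -2·row0 → [0,0,-1,0]
  row3 -= 0·row0 → [0,3,-2,5]
  row2 -= 0·row1 → [0,0,-1,0]
  row3 -= 3·row1 → [0,0,1,2]
  row3 -= -1·row2 → [0,0,0,2]

L=[[1,0,0,0],[2,1,0,0],[-2,0,1,0],[0,3,-1,1]] U=[[-2,-2,0,-1],[0,1,-1,1],[0,0,-1,0],[0,0,0,2]]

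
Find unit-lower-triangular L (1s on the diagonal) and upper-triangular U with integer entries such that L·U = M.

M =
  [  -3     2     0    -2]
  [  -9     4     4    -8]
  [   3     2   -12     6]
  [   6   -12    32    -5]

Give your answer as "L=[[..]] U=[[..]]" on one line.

  row1 -= 3·row0 → [0,-2,4,-2]
  row2 -= -1·row0 → [0,4,-12,4]
  row3 -= -2·row0 → [0,-8,32,-9]
  row2 -= -2·row1 → [0,0,-4,0]
  row3 -= 4·row1 → [0,0,16,-1]
  row3 -= -4·row2 → [0,0,0,-1]

L=[[1,0,0,0],[3,1,0,0],[-1,-2,1,0],[-2,4,-4,1]] U=[[-3,2,0,-2],[0,-2,4,-2],[0,0,-4,0],[0,0,0,-1]]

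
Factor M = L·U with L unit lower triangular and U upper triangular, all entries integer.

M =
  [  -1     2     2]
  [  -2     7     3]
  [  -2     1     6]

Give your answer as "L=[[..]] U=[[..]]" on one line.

L=[[1,0,0],[2,1,0],[2,-1,1]] U=[[-1,2,2],[0,3,-1],[0,0,1]]

  row1 -= 2·row0 → [0,3,-1]
  row2 -= 2·row0 → [0,-3,2]
  row2 -= -1·row1 → [0,0,1]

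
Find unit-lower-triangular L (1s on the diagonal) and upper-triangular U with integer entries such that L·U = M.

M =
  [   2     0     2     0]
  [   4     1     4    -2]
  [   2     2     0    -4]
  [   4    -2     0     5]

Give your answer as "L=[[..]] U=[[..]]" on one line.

L=[[1,0,0,0],[2,1,0,0],[1,2,1,0],[2,-2,2,1]] U=[[2,0,2,0],[0,1,0,-2],[0,0,-2,0],[0,0,0,1]]

  r1 -= 2·r0 → [0,1,0,-2]
  r2 -= 1·r0 → [0,2,-2,-4]
  r3 -= 2·r0 → [0,-2,-4,5]
  r2 -= 2·r1 → [0,0,-2,0]
  r3 -= -2·r1 → [0,0,-4,1]
  r3 -= 2·r2 → [0,0,0,1]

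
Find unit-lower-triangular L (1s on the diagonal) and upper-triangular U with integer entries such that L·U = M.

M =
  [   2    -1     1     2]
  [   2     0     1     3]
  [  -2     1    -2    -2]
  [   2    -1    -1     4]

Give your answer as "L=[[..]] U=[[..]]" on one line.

  row1 -= 1·row0 → [0,1,0,1]
  row2 -= -1·row0 → [0,0,-1,0]
  row3 -= 1·row0 → [0,0,-2,2]
  row2 -= 0·row1 → [0,0,-1,0]
  row3 -= 0·row1 → [0,0,-2,2]
  row3 -= 2·row2 → [0,0,0,2]

L=[[1,0,0,0],[1,1,0,0],[-1,0,1,0],[1,0,2,1]] U=[[2,-1,1,2],[0,1,0,1],[0,0,-1,0],[0,0,0,2]]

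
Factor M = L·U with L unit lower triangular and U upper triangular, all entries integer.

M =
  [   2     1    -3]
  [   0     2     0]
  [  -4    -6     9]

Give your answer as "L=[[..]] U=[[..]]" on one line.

  R1 -= 0·R0 → [0,2,0]
  R2 -= -2·R0 → [0,-4,3]
  R2 -= -2·R1 → [0,0,3]

L=[[1,0,0],[0,1,0],[-2,-2,1]] U=[[2,1,-3],[0,2,0],[0,0,3]]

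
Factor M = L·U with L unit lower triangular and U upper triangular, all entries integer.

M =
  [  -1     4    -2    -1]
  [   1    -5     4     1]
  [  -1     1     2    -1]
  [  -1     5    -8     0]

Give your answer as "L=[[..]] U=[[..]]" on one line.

  R1 -= -1·R0 → [0,-1,2,0]
  R2 -= 1·R0 → [0,-3,4,0]
  R3 -= 1·R0 → [0,1,-6,1]
  R2 -= 3·R1 → [0,0,-2,0]
  R3 -= -1·R1 → [0,0,-4,1]
  R3 -= 2·R2 → [0,0,0,1]

L=[[1,0,0,0],[-1,1,0,0],[1,3,1,0],[1,-1,2,1]] U=[[-1,4,-2,-1],[0,-1,2,0],[0,0,-2,0],[0,0,0,1]]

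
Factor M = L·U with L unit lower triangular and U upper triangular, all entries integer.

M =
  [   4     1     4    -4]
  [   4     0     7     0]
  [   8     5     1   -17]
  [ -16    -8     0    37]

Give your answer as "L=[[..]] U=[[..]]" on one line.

L=[[1,0,0,0],[1,1,0,0],[2,-3,1,0],[-4,4,2,1]] U=[[4,1,4,-4],[0,-1,3,4],[0,0,2,3],[0,0,0,-1]]

  R1 -= 1·R0 → [0,-1,3,4]
  R2 -= 2·R0 → [0,3,-7,-9]
  R3 -= -4·R0 → [0,-4,16,21]
  R2 -= -3·R1 → [0,0,2,3]
  R3 -= 4·R1 → [0,0,4,5]
  R3 -= 2·R2 → [0,0,0,-1]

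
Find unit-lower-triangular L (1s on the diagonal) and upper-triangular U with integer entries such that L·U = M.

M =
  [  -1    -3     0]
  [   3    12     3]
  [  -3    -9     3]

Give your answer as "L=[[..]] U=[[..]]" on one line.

  R1 -= -3·R0 → [0,3,3]
  R2 -= 3·R0 → [0,0,3]
  R2 -= 0·R1 → [0,0,3]

L=[[1,0,0],[-3,1,0],[3,0,1]] U=[[-1,-3,0],[0,3,3],[0,0,3]]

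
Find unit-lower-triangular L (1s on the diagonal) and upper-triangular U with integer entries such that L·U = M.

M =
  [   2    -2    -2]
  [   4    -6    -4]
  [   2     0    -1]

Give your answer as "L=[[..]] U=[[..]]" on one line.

L=[[1,0,0],[2,1,0],[1,-1,1]] U=[[2,-2,-2],[0,-2,0],[0,0,1]]

  R1 -= 2·R0 → [0,-2,0]
  R2 -= 1·R0 → [0,2,1]
  R2 -= -1·R1 → [0,0,1]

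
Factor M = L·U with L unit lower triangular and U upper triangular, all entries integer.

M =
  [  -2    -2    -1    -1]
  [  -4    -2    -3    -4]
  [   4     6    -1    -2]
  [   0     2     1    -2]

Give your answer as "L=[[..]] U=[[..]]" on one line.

L=[[1,0,0,0],[2,1,0,0],[-2,1,1,0],[0,1,-1,1]] U=[[-2,-2,-1,-1],[0,2,-1,-2],[0,0,-2,-2],[0,0,0,-2]]

  row1 -= 2·row0 → [0,2,-1,-2]
  row2 -= -2·row0 → [0,2,-3,-4]
  row3 -= 0·row0 → [0,2,1,-2]
  row2 -= 1·row1 → [0,0,-2,-2]
  row3 -= 1·row1 → [0,0,2,0]
  row3 -= -1·row2 → [0,0,0,-2]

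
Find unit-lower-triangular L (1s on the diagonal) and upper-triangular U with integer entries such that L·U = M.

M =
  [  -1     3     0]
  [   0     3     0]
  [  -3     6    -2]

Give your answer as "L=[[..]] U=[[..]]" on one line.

L=[[1,0,0],[0,1,0],[3,-1,1]] U=[[-1,3,0],[0,3,0],[0,0,-2]]

  r1 -= 0·r0 → [0,3,0]
  r2 -= 3·r0 → [0,-3,-2]
  r2 -= -1·r1 → [0,0,-2]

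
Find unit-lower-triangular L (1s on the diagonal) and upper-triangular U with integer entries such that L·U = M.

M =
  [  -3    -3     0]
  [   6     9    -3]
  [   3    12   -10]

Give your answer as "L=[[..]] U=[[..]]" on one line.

L=[[1,0,0],[-2,1,0],[-1,3,1]] U=[[-3,-3,0],[0,3,-3],[0,0,-1]]

  R1 -= -2·R0 → [0,3,-3]
  R2 -= -1·R0 → [0,9,-10]
  R2 -= 3·R1 → [0,0,-1]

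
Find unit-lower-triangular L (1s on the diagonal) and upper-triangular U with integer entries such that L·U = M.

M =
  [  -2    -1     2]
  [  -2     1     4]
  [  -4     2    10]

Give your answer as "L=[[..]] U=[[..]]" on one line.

L=[[1,0,0],[1,1,0],[2,2,1]] U=[[-2,-1,2],[0,2,2],[0,0,2]]

  r1 -= 1·r0 → [0,2,2]
  r2 -= 2·r0 → [0,4,6]
  r2 -= 2·r1 → [0,0,2]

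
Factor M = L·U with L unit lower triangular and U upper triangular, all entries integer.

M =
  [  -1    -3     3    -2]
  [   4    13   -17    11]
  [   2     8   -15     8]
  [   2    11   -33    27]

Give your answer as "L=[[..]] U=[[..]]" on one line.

  r1 -= -4·r0 → [0,1,-5,3]
  r2 -= -2·r0 → [0,2,-9,4]
  r3 -= -2·r0 → [0,5,-27,23]
  r2 -= 2·r1 → [0,0,1,-2]
  r3 -= 5·r1 → [0,0,-2,8]
  r3 -= -2·r2 → [0,0,0,4]

L=[[1,0,0,0],[-4,1,0,0],[-2,2,1,0],[-2,5,-2,1]] U=[[-1,-3,3,-2],[0,1,-5,3],[0,0,1,-2],[0,0,0,4]]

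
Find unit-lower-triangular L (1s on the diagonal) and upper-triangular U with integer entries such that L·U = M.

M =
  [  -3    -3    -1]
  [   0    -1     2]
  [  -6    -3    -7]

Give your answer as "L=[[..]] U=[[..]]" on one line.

  R1 -= 0·R0 → [0,-1,2]
  R2 -= 2·R0 → [0,3,-5]
  R2 -= -3·R1 → [0,0,1]

L=[[1,0,0],[0,1,0],[2,-3,1]] U=[[-3,-3,-1],[0,-1,2],[0,0,1]]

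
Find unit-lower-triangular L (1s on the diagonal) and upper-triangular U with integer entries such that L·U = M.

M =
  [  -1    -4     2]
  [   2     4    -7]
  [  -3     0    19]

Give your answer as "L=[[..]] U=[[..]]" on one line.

  row1 -= -2·row0 → [0,-4,-3]
  row2 -= 3·row0 → [0,12,13]
  row2 -= -3·row1 → [0,0,4]

L=[[1,0,0],[-2,1,0],[3,-3,1]] U=[[-1,-4,2],[0,-4,-3],[0,0,4]]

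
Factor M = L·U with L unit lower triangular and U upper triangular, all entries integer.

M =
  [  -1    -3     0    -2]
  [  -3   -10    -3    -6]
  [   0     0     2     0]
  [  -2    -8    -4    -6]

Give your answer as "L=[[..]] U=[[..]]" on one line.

  r1 -= 3·r0 → [0,-1,-3,0]
  r2 -= 0·r0 → [0,0,2,0]
  r3 -= 2·r0 → [0,-2,-4,-2]
  r2 -= 0·r1 → [0,0,2,0]
  r3 -= 2·r1 → [0,0,2,-2]
  r3 -= 1·r2 → [0,0,0,-2]

L=[[1,0,0,0],[3,1,0,0],[0,0,1,0],[2,2,1,1]] U=[[-1,-3,0,-2],[0,-1,-3,0],[0,0,2,0],[0,0,0,-2]]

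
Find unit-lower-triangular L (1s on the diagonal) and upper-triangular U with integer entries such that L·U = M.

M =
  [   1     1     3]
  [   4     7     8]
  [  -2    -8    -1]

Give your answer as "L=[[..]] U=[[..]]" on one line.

L=[[1,0,0],[4,1,0],[-2,-2,1]] U=[[1,1,3],[0,3,-4],[0,0,-3]]

  R1 -= 4·R0 → [0,3,-4]
  R2 -= -2·R0 → [0,-6,5]
  R2 -= -2·R1 → [0,0,-3]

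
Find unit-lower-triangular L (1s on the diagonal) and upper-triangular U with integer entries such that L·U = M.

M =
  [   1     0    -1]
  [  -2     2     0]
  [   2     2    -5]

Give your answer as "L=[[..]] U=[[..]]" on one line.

L=[[1,0,0],[-2,1,0],[2,1,1]] U=[[1,0,-1],[0,2,-2],[0,0,-1]]

  r1 -= -2·r0 → [0,2,-2]
  r2 -= 2·r0 → [0,2,-3]
  r2 -= 1·r1 → [0,0,-1]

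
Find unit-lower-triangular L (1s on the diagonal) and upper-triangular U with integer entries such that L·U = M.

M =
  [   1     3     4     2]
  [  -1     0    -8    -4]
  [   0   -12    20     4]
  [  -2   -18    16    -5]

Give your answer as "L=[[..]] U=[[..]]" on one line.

L=[[1,0,0,0],[-1,1,0,0],[0,-4,1,0],[-2,-4,2,1]] U=[[1,3,4,2],[0,3,-4,-2],[0,0,4,-4],[0,0,0,-1]]

  r1 -= -1·r0 → [0,3,-4,-2]
  r2 -= 0·r0 → [0,-12,20,4]
  r3 -= -2·r0 → [0,-12,24,-1]
  r2 -= -4·r1 → [0,0,4,-4]
  r3 -= -4·r1 → [0,0,8,-9]
  r3 -= 2·r2 → [0,0,0,-1]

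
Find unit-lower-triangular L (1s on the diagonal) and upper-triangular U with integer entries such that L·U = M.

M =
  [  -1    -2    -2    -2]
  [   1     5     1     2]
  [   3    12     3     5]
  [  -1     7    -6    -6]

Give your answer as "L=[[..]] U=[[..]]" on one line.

  r1 -= -1·r0 → [0,3,-1,0]
  r2 -= -3·r0 → [0,6,-3,-1]
  r3 -= 1·r0 → [0,9,-4,-4]
  r2 -= 2·r1 → [0,0,-1,-1]
  r3 -= 3·r1 → [0,0,-1,-4]
  r3 -= 1·r2 → [0,0,0,-3]

L=[[1,0,0,0],[-1,1,0,0],[-3,2,1,0],[1,3,1,1]] U=[[-1,-2,-2,-2],[0,3,-1,0],[0,0,-1,-1],[0,0,0,-3]]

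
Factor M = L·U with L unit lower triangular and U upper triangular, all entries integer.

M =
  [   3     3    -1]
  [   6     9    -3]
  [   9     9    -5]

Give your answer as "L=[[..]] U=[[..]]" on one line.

L=[[1,0,0],[2,1,0],[3,0,1]] U=[[3,3,-1],[0,3,-1],[0,0,-2]]

  r1 -= 2·r0 → [0,3,-1]
  r2 -= 3·r0 → [0,0,-2]
  r2 -= 0·r1 → [0,0,-2]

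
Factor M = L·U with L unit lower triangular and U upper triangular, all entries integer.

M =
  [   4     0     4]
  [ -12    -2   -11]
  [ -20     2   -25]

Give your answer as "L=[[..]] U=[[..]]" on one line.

  r1 -= -3·r0 → [0,-2,1]
  r2 -= -5·r0 → [0,2,-5]
  r2 -= -1·r1 → [0,0,-4]

L=[[1,0,0],[-3,1,0],[-5,-1,1]] U=[[4,0,4],[0,-2,1],[0,0,-4]]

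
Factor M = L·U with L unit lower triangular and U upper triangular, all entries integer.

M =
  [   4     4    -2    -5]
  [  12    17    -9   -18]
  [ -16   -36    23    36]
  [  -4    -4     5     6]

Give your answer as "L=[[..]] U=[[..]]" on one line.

  r1 -= 3·r0 → [0,5,-3,-3]
  r2 -= -4·r0 → [0,-20,15,16]
  r3 -= -1·r0 → [0,0,3,1]
  r2 -= -4·r1 → [0,0,3,4]
  r3 -= 0·r1 → [0,0,3,1]
  r3 -= 1·r2 → [0,0,0,-3]

L=[[1,0,0,0],[3,1,0,0],[-4,-4,1,0],[-1,0,1,1]] U=[[4,4,-2,-5],[0,5,-3,-3],[0,0,3,4],[0,0,0,-3]]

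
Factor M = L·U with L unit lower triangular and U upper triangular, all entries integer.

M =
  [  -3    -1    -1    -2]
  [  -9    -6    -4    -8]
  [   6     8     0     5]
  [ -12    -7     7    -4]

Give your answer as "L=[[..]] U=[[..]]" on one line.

L=[[1,0,0,0],[3,1,0,0],[-2,-2,1,0],[4,1,-3,1]] U=[[-3,-1,-1,-2],[0,-3,-1,-2],[0,0,-4,-3],[0,0,0,-3]]

  R1 -= 3·R0 → [0,-3,-1,-2]
  R2 -= -2·R0 → [0,6,-2,1]
  R3 -= 4·R0 → [0,-3,11,4]
  R2 -= -2·R1 → [0,0,-4,-3]
  R3 -= 1·R1 → [0,0,12,6]
  R3 -= -3·R2 → [0,0,0,-3]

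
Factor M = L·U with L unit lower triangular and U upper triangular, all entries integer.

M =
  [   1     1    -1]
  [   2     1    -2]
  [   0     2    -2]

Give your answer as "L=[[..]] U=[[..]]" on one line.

  r1 -= 2·r0 → [0,-1,0]
  r2 -= 0·r0 → [0,2,-2]
  r2 -= -2·r1 → [0,0,-2]

L=[[1,0,0],[2,1,0],[0,-2,1]] U=[[1,1,-1],[0,-1,0],[0,0,-2]]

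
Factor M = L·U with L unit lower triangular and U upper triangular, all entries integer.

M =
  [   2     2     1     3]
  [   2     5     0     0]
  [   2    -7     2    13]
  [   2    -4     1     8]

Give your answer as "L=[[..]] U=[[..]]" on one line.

L=[[1,0,0,0],[1,1,0,0],[1,-3,1,0],[1,-2,1,1]] U=[[2,2,1,3],[0,3,-1,-3],[0,0,-2,1],[0,0,0,-2]]

  r1 -= 1·r0 → [0,3,-1,-3]
  r2 -= 1·r0 → [0,-9,1,10]
  r3 -= 1·r0 → [0,-6,0,5]
  r2 -= -3·r1 → [0,0,-2,1]
  r3 -= -2·r1 → [0,0,-2,-1]
  r3 -= 1·r2 → [0,0,0,-2]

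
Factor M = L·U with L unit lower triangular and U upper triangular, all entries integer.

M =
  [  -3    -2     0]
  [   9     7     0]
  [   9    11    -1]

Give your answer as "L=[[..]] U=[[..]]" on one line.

L=[[1,0,0],[-3,1,0],[-3,5,1]] U=[[-3,-2,0],[0,1,0],[0,0,-1]]

  R1 -= -3·R0 → [0,1,0]
  R2 -= -3·R0 → [0,5,-1]
  R2 -= 5·R1 → [0,0,-1]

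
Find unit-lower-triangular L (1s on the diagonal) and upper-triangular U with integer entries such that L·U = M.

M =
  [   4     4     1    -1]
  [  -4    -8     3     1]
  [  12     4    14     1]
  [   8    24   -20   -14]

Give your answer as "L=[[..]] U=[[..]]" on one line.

L=[[1,0,0,0],[-1,1,0,0],[3,2,1,0],[2,-4,-2,1]] U=[[4,4,1,-1],[0,-4,4,0],[0,0,3,4],[0,0,0,-4]]

  row1 -= -1·row0 → [0,-4,4,0]
  row2 -= 3·row0 → [0,-8,11,4]
  row3 -= 2·row0 → [0,16,-22,-12]
  row2 -= 2·row1 → [0,0,3,4]
  row3 -= -4·row1 → [0,0,-6,-12]
  row3 -= -2·row2 → [0,0,0,-4]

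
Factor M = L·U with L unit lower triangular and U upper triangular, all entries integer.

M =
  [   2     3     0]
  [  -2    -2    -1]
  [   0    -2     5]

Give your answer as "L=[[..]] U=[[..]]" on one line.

  row1 -= -1·row0 → [0,1,-1]
  row2 -= 0·row0 → [0,-2,5]
  row2 -= -2·row1 → [0,0,3]

L=[[1,0,0],[-1,1,0],[0,-2,1]] U=[[2,3,0],[0,1,-1],[0,0,3]]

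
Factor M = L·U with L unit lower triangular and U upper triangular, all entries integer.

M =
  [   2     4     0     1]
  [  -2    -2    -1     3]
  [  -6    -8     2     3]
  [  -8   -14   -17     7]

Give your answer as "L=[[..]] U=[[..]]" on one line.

L=[[1,0,0,0],[-1,1,0,0],[-3,2,1,0],[-4,1,-4,1]] U=[[2,4,0,1],[0,2,-1,4],[0,0,4,-2],[0,0,0,-1]]

  row1 -= -1·row0 → [0,2,-1,4]
  row2 -= -3·row0 → [0,4,2,6]
  row3 -= -4·row0 → [0,2,-17,11]
  row2 -= 2·row1 → [0,0,4,-2]
  row3 -= 1·row1 → [0,0,-16,7]
  row3 -= -4·row2 → [0,0,0,-1]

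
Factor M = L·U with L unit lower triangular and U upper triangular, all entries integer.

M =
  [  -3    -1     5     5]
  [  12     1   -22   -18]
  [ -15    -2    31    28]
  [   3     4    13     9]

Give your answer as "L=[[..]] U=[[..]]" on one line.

L=[[1,0,0,0],[-4,1,0,0],[5,-1,1,0],[-1,-1,4,1]] U=[[-3,-1,5,5],[0,-3,-2,2],[0,0,4,5],[0,0,0,-4]]

  R1 -= -4·R0 → [0,-3,-2,2]
  R2 -= 5·R0 → [0,3,6,3]
  R3 -= -1·R0 → [0,3,18,14]
  R2 -= -1·R1 → [0,0,4,5]
  R3 -= -1·R1 → [0,0,16,16]
  R3 -= 4·R2 → [0,0,0,-4]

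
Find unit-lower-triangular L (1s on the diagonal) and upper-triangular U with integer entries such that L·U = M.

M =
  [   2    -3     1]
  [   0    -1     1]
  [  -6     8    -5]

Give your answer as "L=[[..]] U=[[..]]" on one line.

  R1 -= 0·R0 → [0,-1,1]
  R2 -= -3·R0 → [0,-1,-2]
  R2 -= 1·R1 → [0,0,-3]

L=[[1,0,0],[0,1,0],[-3,1,1]] U=[[2,-3,1],[0,-1,1],[0,0,-3]]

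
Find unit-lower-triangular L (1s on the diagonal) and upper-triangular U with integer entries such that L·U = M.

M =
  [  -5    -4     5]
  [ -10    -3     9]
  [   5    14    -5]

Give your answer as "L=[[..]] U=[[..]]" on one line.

  row1 -= 2·row0 → [0,5,-1]
  row2 -= -1·row0 → [0,10,0]
  row2 -= 2·row1 → [0,0,2]

L=[[1,0,0],[2,1,0],[-1,2,1]] U=[[-5,-4,5],[0,5,-1],[0,0,2]]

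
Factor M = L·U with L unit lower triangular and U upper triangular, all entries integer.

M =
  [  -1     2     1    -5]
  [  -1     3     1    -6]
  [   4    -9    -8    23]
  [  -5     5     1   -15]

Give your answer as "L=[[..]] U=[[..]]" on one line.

  R1 -= 1·R0 → [0,1,0,-1]
  R2 -= -4·R0 → [0,-1,-4,3]
  R3 -= 5·R0 → [0,-5,-4,10]
  R2 -= -1·R1 → [0,0,-4,2]
  R3 -= -5·R1 → [0,0,-4,5]
  R3 -= 1·R2 → [0,0,0,3]

L=[[1,0,0,0],[1,1,0,0],[-4,-1,1,0],[5,-5,1,1]] U=[[-1,2,1,-5],[0,1,0,-1],[0,0,-4,2],[0,0,0,3]]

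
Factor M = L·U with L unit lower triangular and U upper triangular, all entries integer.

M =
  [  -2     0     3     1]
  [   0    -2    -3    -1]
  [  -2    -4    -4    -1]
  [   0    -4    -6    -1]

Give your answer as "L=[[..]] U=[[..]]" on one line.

  row1 -= 0·row0 → [0,-2,-3,-1]
  row2 -= 1·row0 → [0,-4,-7,-2]
  row3 -= 0·row0 → [0,-4,-6,-1]
  row2 -= 2·row1 → [0,0,-1,0]
  row3 -= 2·row1 → [0,0,0,1]
  row3 -= 0·row2 → [0,0,0,1]

L=[[1,0,0,0],[0,1,0,0],[1,2,1,0],[0,2,0,1]] U=[[-2,0,3,1],[0,-2,-3,-1],[0,0,-1,0],[0,0,0,1]]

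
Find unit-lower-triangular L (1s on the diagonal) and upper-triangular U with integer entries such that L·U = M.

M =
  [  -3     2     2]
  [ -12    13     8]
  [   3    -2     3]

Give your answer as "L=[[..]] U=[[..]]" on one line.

L=[[1,0,0],[4,1,0],[-1,0,1]] U=[[-3,2,2],[0,5,0],[0,0,5]]

  row1 -= 4·row0 → [0,5,0]
  row2 -= -1·row0 → [0,0,5]
  row2 -= 0·row1 → [0,0,5]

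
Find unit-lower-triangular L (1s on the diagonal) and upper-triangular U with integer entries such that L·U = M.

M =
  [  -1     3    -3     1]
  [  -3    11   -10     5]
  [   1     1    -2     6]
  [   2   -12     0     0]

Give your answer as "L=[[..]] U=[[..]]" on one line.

L=[[1,0,0,0],[3,1,0,0],[-1,2,1,0],[-2,-3,3,1]] U=[[-1,3,-3,1],[0,2,-1,2],[0,0,-3,3],[0,0,0,-1]]

  r1 -= 3·r0 → [0,2,-1,2]
  r2 -= -1·r0 → [0,4,-5,7]
  r3 -= -2·r0 → [0,-6,-6,2]
  r2 -= 2·r1 → [0,0,-3,3]
  r3 -= -3·r1 → [0,0,-9,8]
  r3 -= 3·r2 → [0,0,0,-1]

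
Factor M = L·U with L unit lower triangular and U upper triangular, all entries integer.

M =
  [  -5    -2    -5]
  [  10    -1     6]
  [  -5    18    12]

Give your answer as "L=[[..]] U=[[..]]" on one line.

L=[[1,0,0],[-2,1,0],[1,-4,1]] U=[[-5,-2,-5],[0,-5,-4],[0,0,1]]

  r1 -= -2·r0 → [0,-5,-4]
  r2 -= 1·r0 → [0,20,17]
  r2 -= -4·r1 → [0,0,1]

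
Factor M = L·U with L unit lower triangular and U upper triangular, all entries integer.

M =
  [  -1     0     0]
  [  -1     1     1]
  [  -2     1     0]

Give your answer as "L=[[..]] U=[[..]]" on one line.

L=[[1,0,0],[1,1,0],[2,1,1]] U=[[-1,0,0],[0,1,1],[0,0,-1]]

  r1 -= 1·r0 → [0,1,1]
  r2 -= 2·r0 → [0,1,0]
  r2 -= 1·r1 → [0,0,-1]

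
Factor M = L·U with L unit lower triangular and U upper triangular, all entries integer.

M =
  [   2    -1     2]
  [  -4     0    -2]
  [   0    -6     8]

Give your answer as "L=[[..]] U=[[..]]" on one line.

L=[[1,0,0],[-2,1,0],[0,3,1]] U=[[2,-1,2],[0,-2,2],[0,0,2]]

  r1 -= -2·r0 → [0,-2,2]
  r2 -= 0·r0 → [0,-6,8]
  r2 -= 3·r1 → [0,0,2]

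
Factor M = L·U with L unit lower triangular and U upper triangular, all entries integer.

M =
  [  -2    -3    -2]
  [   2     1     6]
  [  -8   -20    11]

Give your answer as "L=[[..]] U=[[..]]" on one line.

L=[[1,0,0],[-1,1,0],[4,4,1]] U=[[-2,-3,-2],[0,-2,4],[0,0,3]]

  row1 -= -1·row0 → [0,-2,4]
  row2 -= 4·row0 → [0,-8,19]
  row2 -= 4·row1 → [0,0,3]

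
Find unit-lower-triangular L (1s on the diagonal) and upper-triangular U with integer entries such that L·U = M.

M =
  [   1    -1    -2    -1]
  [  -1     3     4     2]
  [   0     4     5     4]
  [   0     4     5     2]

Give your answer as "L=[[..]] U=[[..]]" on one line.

L=[[1,0,0,0],[-1,1,0,0],[0,2,1,0],[0,2,1,1]] U=[[1,-1,-2,-1],[0,2,2,1],[0,0,1,2],[0,0,0,-2]]

  row1 -= -1·row0 → [0,2,2,1]
  row2 -= 0·row0 → [0,4,5,4]
  row3 -= 0·row0 → [0,4,5,2]
  row2 -= 2·row1 → [0,0,1,2]
  row3 -= 2·row1 → [0,0,1,0]
  row3 -= 1·row2 → [0,0,0,-2]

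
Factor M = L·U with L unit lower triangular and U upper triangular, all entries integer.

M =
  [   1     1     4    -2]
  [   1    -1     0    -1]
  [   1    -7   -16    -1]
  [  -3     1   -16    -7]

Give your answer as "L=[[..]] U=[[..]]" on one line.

  r1 -= 1·r0 → [0,-2,-4,1]
  r2 -= 1·r0 → [0,-8,-20,1]
  r3 -= -3·r0 → [0,4,-4,-13]
  r2 -= 4·r1 → [0,0,-4,-3]
  r3 -= -2·r1 → [0,0,-12,-11]
  r3 -= 3·r2 → [0,0,0,-2]

L=[[1,0,0,0],[1,1,0,0],[1,4,1,0],[-3,-2,3,1]] U=[[1,1,4,-2],[0,-2,-4,1],[0,0,-4,-3],[0,0,0,-2]]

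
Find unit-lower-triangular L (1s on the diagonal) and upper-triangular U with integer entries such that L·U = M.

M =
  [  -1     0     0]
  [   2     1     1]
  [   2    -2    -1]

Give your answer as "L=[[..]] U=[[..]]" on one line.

L=[[1,0,0],[-2,1,0],[-2,-2,1]] U=[[-1,0,0],[0,1,1],[0,0,1]]

  row1 -= -2·row0 → [0,1,1]
  row2 -= -2·row0 → [0,-2,-1]
  row2 -= -2·row1 → [0,0,1]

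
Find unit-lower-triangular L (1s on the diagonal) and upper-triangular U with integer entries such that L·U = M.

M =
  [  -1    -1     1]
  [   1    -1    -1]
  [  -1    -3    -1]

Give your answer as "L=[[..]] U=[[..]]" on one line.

L=[[1,0,0],[-1,1,0],[1,1,1]] U=[[-1,-1,1],[0,-2,0],[0,0,-2]]

  row1 -= -1·row0 → [0,-2,0]
  row2 -= 1·row0 → [0,-2,-2]
  row2 -= 1·row1 → [0,0,-2]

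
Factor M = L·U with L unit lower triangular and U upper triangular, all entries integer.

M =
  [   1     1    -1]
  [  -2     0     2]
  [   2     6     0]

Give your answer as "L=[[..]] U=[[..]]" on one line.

L=[[1,0,0],[-2,1,0],[2,2,1]] U=[[1,1,-1],[0,2,0],[0,0,2]]

  R1 -= -2·R0 → [0,2,0]
  R2 -= 2·R0 → [0,4,2]
  R2 -= 2·R1 → [0,0,2]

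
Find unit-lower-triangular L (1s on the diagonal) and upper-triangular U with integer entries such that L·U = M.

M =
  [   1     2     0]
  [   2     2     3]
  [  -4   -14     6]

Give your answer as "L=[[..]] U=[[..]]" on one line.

L=[[1,0,0],[2,1,0],[-4,3,1]] U=[[1,2,0],[0,-2,3],[0,0,-3]]

  R1 -= 2·R0 → [0,-2,3]
  R2 -= -4·R0 → [0,-6,6]
  R2 -= 3·R1 → [0,0,-3]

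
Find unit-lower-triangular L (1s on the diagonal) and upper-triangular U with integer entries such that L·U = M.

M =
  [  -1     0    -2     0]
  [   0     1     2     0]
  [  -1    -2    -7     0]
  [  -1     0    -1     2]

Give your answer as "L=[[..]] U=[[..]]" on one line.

  r1 -= 0·r0 → [0,1,2,0]
  r2 -= 1·r0 → [0,-2,-5,0]
  r3 -= 1·r0 → [0,0,1,2]
  r2 -= -2·r1 → [0,0,-1,0]
  r3 -= 0·r1 → [0,0,1,2]
  r3 -= -1·r2 → [0,0,0,2]

L=[[1,0,0,0],[0,1,0,0],[1,-2,1,0],[1,0,-1,1]] U=[[-1,0,-2,0],[0,1,2,0],[0,0,-1,0],[0,0,0,2]]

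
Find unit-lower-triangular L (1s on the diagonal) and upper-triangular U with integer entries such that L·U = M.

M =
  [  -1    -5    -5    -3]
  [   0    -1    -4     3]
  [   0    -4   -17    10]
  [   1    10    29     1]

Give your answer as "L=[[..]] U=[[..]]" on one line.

L=[[1,0,0,0],[0,1,0,0],[0,4,1,0],[-1,-5,-4,1]] U=[[-1,-5,-5,-3],[0,-1,-4,3],[0,0,-1,-2],[0,0,0,5]]

  row1 -= 0·row0 → [0,-1,-4,3]
  row2 -= 0·row0 → [0,-4,-17,10]
  row3 -= -1·row0 → [0,5,24,-2]
  row2 -= 4·row1 → [0,0,-1,-2]
  row3 -= -5·row1 → [0,0,4,13]
  row3 -= -4·row2 → [0,0,0,5]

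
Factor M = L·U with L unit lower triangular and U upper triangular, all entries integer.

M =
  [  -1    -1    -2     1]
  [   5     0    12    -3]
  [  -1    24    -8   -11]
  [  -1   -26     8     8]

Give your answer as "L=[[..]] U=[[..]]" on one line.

L=[[1,0,0,0],[-5,1,0,0],[1,-5,1,0],[1,5,0,1]] U=[[-1,-1,-2,1],[0,-5,2,2],[0,0,4,-2],[0,0,0,-3]]

  r1 -= -5·r0 → [0,-5,2,2]
  r2 -= 1·r0 → [0,25,-6,-12]
  r3 -= 1·r0 → [0,-25,10,7]
  r2 -= -5·r1 → [0,0,4,-2]
  r3 -= 5·r1 → [0,0,0,-3]
  r3 -= 0·r2 → [0,0,0,-3]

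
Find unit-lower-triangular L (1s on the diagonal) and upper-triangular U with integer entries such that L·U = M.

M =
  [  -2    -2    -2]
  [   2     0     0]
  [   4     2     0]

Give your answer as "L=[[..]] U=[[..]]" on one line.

  row1 -= -1·row0 → [0,-2,-2]
  row2 -= -2·row0 → [0,-2,-4]
  row2 -= 1·row1 → [0,0,-2]

L=[[1,0,0],[-1,1,0],[-2,1,1]] U=[[-2,-2,-2],[0,-2,-2],[0,0,-2]]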